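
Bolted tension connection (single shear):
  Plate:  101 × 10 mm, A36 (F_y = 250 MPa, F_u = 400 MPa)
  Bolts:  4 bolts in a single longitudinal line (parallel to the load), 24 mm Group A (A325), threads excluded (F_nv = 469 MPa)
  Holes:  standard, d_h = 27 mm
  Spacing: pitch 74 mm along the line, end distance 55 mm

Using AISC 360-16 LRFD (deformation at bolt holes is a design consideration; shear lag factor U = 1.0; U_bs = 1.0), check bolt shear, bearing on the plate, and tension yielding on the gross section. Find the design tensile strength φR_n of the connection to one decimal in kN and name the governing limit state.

227.3 kN (gross-section yield governs)

Bolt shear: A_b = π(24)²/4 = 452.39 mm². φR_n = 0.75 × 469 × 452.39 × 4 × 1 = 636.5 kN.
Bearing (10 mm plate, F_u = 400 MPa): end bolts L_c = 55 − 27/2 = 41.5, R_n = min(1.2×41.5×10×400, 2.4×24×10×400) = 199.2 kN/bolt; interior L_c = 74 − 27 = 47, R_n = 225.6 kN/bolt. φR_n = 0.75 × (1×199.2 + 3×225.6) = 657.0 kN.
Tension yield (gross): A_g = 101×10 = 1010 mm². φR_n = 0.90 × 250 × 1010 = 227.3 kN.
Governing: min(636.5, 657.0, 227.3) = 227.3 kN → gross-section yield.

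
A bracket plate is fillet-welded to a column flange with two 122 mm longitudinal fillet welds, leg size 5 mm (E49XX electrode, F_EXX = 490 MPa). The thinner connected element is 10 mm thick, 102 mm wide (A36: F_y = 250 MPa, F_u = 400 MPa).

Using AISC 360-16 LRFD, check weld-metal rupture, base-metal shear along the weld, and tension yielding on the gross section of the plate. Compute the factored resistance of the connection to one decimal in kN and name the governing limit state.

Weld metal: throat = 0.707×5 = 3.535 mm, L = 2×122 = 244 mm. φR_n = 0.75 × 0.6 × 490 × 3.535 × 244 = 190.2 kN.
Base metal shear (10 mm plate): yield φR_n = 1.0×0.6×250×10×244 = 366.0 kN; rupture φR_n = 0.75×0.6×400×10×244 = 439.2 kN; take 366.0 kN (yield).
Tension yield (gross): A_g = 102×10 = 1020 mm². φR_n = 0.90 × 250 × 1020 = 229.5 kN.
Governing: min(190.2, 366.0, 229.5) = 190.2 kN → weld metal.

190.2 kN (weld metal governs)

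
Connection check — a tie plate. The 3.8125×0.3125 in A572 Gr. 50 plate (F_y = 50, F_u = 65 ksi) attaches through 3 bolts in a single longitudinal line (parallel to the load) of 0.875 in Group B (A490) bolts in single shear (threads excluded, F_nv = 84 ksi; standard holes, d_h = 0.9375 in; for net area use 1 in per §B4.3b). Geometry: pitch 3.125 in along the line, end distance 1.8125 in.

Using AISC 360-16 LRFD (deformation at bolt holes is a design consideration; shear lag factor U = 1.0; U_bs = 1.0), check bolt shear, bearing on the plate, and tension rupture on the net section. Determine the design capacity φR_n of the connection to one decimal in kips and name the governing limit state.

Bolt shear: A_b = π(0.875)²/4 = 0.60132 in². φR_n = 0.75 × 84 × 0.60132 × 3 × 1 = 113.6 kips.
Bearing (0.3125 in plate, F_u = 65 ksi): end bolts L_c = 1.8125 − 0.9375/2 = 1.34375, R_n = min(1.2×1.34375×0.3125×65, 2.4×0.875×0.3125×65) = 32.754 kips/bolt; interior L_c = 3.125 − 0.9375 = 2.1875, R_n = 42.656 kips/bolt. φR_n = 0.75 × (1×32.754 + 2×42.656) = 88.5 kips.
Tension rupture (net): A_n = (3.8125 − 1×1)×0.3125 = 0.87891 in² (U = 1.0, A_e = A_n). φR_n = 0.75 × 65 × 0.87891 = 42.8 kips.
Governing: min(113.6, 88.5, 42.8) = 42.8 kips → net-section rupture.

42.8 kips (net-section rupture governs)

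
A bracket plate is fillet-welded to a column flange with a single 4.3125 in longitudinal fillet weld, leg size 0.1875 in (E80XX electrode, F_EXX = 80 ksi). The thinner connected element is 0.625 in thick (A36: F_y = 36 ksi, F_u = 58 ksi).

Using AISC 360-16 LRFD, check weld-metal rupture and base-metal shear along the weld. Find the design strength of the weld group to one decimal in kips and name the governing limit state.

Weld metal: throat = 0.707×0.1875 = 0.13256 in, L = 4.3125 in. φR_n = 0.75 × 0.6 × 80 × 0.13256 × 4.3125 = 20.6 kips.
Base metal shear (0.625 in plate): yield φR_n = 1.0×0.6×36×0.625×4.3125 = 58.2 kips; rupture φR_n = 0.75×0.6×58×0.625×4.3125 = 70.3 kips; take 58.2 kips (yield).
Governing: min(20.6, 58.2) = 20.6 kips → weld metal.

20.6 kips (weld metal governs)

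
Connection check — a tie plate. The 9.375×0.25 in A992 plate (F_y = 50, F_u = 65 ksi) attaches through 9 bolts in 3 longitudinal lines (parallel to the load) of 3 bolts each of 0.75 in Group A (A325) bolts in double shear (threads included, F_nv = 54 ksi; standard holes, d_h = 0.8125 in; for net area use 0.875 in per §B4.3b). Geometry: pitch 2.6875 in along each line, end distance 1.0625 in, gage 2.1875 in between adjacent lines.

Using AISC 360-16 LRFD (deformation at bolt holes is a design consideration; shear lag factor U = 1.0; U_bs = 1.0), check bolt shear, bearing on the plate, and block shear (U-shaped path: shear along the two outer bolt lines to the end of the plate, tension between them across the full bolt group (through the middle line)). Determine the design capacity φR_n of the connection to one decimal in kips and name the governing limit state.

94.1 kips (block shear governs)

Bolt shear: A_b = π(0.75)²/4 = 0.44179 in². φR_n = 0.75 × 54 × 0.44179 × 9 × 2 = 322.1 kips.
Bearing (0.25 in plate, F_u = 65 ksi): end bolts L_c = 1.0625 − 0.8125/2 = 0.65625, R_n = min(1.2×0.65625×0.25×65, 2.4×0.75×0.25×65) = 12.797 kips/bolt; interior L_c = 2.6875 − 0.8125 = 1.875, R_n = 29.25 kips/bolt. φR_n = 0.75 × (3×12.797 + 6×29.25) = 160.4 kips.
Block shear: shear path 2×[1.0625+2×2.6875] = 2×6.4375 in, A_gv = 3.2188, A_nv = 2×(6.4375 − 2.5×0.875)×0.25 = 2.125 in²; tension across gage: (4.375 − 2×0.875)×0.25 = 0.65625 in². R_n = min(0.6×65×2.125, 0.6×50×3.2188) + 1.0×65×0.65625 = min(82.875, 96.564) + 42.656 = 125.53 kips. φR_n = 0.75 × 125.53 = 94.1 kips.
Governing: min(322.1, 160.4, 94.1) = 94.1 kips → block shear.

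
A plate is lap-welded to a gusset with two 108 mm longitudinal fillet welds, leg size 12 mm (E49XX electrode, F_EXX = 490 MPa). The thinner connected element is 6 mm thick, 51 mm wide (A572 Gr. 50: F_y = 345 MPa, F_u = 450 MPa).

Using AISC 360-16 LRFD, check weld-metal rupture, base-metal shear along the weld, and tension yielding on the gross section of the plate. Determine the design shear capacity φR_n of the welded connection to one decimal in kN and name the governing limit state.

Weld metal: throat = 0.707×12 = 8.484 mm, L = 2×108 = 216 mm. φR_n = 0.75 × 0.6 × 490 × 8.484 × 216 = 404.1 kN.
Base metal shear (6 mm plate): yield φR_n = 1.0×0.6×345×6×216 = 268.3 kN; rupture φR_n = 0.75×0.6×450×6×216 = 262.4 kN; take 262.4 kN (rupture).
Tension yield (gross): A_g = 51×6 = 306 mm². φR_n = 0.90 × 345 × 306 = 95.0 kN.
Governing: min(404.1, 262.4, 95.0) = 95.0 kN → gross-section yield.

95.0 kN (gross-section yield governs)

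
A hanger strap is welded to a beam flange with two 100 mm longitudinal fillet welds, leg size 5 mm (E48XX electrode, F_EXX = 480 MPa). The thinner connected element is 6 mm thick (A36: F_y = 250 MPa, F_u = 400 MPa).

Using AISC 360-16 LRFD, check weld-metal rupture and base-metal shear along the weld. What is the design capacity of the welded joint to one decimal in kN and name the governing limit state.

Weld metal: throat = 0.707×5 = 3.535 mm, L = 2×100 = 200 mm. φR_n = 0.75 × 0.6 × 480 × 3.535 × 200 = 152.7 kN.
Base metal shear (6 mm plate): yield φR_n = 1.0×0.6×250×6×200 = 180.0 kN; rupture φR_n = 0.75×0.6×400×6×200 = 216.0 kN; take 180.0 kN (yield).
Governing: min(152.7, 180.0) = 152.7 kN → weld metal.

152.7 kN (weld metal governs)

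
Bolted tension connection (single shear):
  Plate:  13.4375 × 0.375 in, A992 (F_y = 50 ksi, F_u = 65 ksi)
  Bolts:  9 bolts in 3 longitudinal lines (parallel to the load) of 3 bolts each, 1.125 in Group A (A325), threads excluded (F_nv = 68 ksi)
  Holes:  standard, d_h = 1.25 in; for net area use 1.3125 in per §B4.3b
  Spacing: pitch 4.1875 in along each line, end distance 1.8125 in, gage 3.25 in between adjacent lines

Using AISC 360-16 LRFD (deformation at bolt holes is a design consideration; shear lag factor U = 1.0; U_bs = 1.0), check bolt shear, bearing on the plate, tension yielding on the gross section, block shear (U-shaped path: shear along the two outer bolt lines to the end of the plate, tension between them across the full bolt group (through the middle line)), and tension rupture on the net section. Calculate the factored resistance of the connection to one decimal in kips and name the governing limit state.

Bolt shear: A_b = π(1.125)²/4 = 0.99402 in². φR_n = 0.75 × 68 × 0.99402 × 9 × 1 = 456.3 kips.
Bearing (0.375 in plate, F_u = 65 ksi): end bolts L_c = 1.8125 − 1.25/2 = 1.1875, R_n = min(1.2×1.1875×0.375×65, 2.4×1.125×0.375×65) = 34.734 kips/bolt; interior L_c = 4.1875 − 1.25 = 2.9375, R_n = 65.813 kips/bolt. φR_n = 0.75 × (3×34.734 + 6×65.813) = 374.3 kips.
Tension yield (gross): A_g = 13.4375×0.375 = 5.0391 in². φR_n = 0.90 × 50 × 5.0391 = 226.8 kips.
Block shear: shear path 2×[1.8125+2×4.1875] = 2×10.1875 in, A_gv = 7.6406, A_nv = 2×(10.1875 − 2.5×1.3125)×0.375 = 5.1797 in²; tension across gage: (6.5 − 2×1.3125)×0.375 = 1.4531 in². R_n = min(0.6×65×5.1797, 0.6×50×7.6406) + 1.0×65×1.4531 = min(202.01, 229.22) + 94.452 = 296.46 kips. φR_n = 0.75 × 296.46 = 222.3 kips.
Tension rupture (net): A_n = (13.4375 − 3×1.3125)×0.375 = 3.5625 in² (U = 1.0, A_e = A_n). φR_n = 0.75 × 65 × 3.5625 = 173.7 kips.
Governing: min(456.3, 374.3, 226.8, 222.3, 173.7) = 173.7 kips → net-section rupture.

173.7 kips (net-section rupture governs)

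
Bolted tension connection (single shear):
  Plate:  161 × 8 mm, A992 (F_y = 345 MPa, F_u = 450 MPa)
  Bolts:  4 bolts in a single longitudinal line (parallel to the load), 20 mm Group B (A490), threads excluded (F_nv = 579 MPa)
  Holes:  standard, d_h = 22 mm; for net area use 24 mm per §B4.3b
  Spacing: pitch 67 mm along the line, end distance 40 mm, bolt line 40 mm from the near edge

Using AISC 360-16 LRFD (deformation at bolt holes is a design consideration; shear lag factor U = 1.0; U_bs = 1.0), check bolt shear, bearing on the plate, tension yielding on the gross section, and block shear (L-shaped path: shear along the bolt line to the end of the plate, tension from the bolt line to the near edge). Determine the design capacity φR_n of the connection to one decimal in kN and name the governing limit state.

329.9 kN (block shear governs)

Bolt shear: A_b = π(20)²/4 = 314.16 mm². φR_n = 0.75 × 579 × 314.16 × 4 × 1 = 545.7 kN.
Bearing (8 mm plate, F_u = 450 MPa): end bolts L_c = 40 − 22/2 = 29, R_n = min(1.2×29×8×450, 2.4×20×8×450) = 125.28 kN/bolt; interior L_c = 67 − 22 = 45, R_n = 172.8 kN/bolt. φR_n = 0.75 × (1×125.28 + 3×172.8) = 482.8 kN.
Tension yield (gross): A_g = 161×8 = 1288 mm². φR_n = 0.90 × 345 × 1288 = 399.9 kN.
Block shear: shear path 1×[40+3×67] = 1×241 mm, A_gv = 1928, A_nv = 1×(241 − 3.5×24)×8 = 1256 mm²; tension to near edge: (40 − 0.5×24)×8 = 224 mm². R_n = min(0.6×450×1256, 0.6×345×1928) + 1.0×450×224 = min(339.12, 399.1) + 100.8 = 439.92 kN. φR_n = 0.75 × 439.92 = 329.9 kN.
Governing: min(545.7, 482.8, 399.9, 329.9) = 329.9 kN → block shear.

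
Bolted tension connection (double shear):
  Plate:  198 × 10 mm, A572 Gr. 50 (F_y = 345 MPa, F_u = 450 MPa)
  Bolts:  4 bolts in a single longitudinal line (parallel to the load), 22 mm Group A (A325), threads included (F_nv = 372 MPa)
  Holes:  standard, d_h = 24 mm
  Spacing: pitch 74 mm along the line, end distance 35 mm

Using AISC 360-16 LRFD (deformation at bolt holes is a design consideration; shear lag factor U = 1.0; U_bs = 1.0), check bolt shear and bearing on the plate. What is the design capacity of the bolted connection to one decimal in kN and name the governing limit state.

Bolt shear: A_b = π(22)²/4 = 380.13 mm². φR_n = 0.75 × 372 × 380.13 × 4 × 2 = 848.5 kN.
Bearing (10 mm plate, F_u = 450 MPa): end bolts L_c = 35 − 24/2 = 23, R_n = min(1.2×23×10×450, 2.4×22×10×450) = 124.2 kN/bolt; interior L_c = 74 − 24 = 50, R_n = 237.6 kN/bolt. φR_n = 0.75 × (1×124.2 + 3×237.6) = 627.8 kN.
Governing: min(848.5, 627.8) = 627.8 kN → bearing.

627.8 kN (bearing governs)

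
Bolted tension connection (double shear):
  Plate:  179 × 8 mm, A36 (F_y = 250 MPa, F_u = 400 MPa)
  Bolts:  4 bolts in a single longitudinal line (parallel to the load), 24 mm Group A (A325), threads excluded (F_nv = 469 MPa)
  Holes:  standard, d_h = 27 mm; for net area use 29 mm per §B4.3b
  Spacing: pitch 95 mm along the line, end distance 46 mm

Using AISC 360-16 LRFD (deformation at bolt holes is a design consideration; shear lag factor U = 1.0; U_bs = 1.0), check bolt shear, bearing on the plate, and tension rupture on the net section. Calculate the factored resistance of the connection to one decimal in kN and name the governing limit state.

Bolt shear: A_b = π(24)²/4 = 452.39 mm². φR_n = 0.75 × 469 × 452.39 × 4 × 2 = 1273.0 kN.
Bearing (8 mm plate, F_u = 400 MPa): end bolts L_c = 46 − 27/2 = 32.5, R_n = min(1.2×32.5×8×400, 2.4×24×8×400) = 124.8 kN/bolt; interior L_c = 95 − 27 = 68, R_n = 184.32 kN/bolt. φR_n = 0.75 × (1×124.8 + 3×184.32) = 508.3 kN.
Tension rupture (net): A_n = (179 − 1×29)×8 = 1200 mm² (U = 1.0, A_e = A_n). φR_n = 0.75 × 400 × 1200 = 360.0 kN.
Governing: min(1273.0, 508.3, 360.0) = 360.0 kN → net-section rupture.

360.0 kN (net-section rupture governs)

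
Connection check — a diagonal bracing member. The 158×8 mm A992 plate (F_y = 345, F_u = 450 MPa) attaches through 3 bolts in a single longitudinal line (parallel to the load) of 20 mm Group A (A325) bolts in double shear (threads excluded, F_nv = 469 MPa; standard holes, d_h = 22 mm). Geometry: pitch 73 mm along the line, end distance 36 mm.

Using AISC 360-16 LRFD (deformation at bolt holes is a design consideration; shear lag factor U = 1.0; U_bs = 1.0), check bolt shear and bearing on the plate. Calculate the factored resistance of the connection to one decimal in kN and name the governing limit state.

Bolt shear: A_b = π(20)²/4 = 314.16 mm². φR_n = 0.75 × 469 × 314.16 × 3 × 2 = 663.0 kN.
Bearing (8 mm plate, F_u = 450 MPa): end bolts L_c = 36 − 22/2 = 25, R_n = min(1.2×25×8×450, 2.4×20×8×450) = 108 kN/bolt; interior L_c = 73 − 22 = 51, R_n = 172.8 kN/bolt. φR_n = 0.75 × (1×108 + 2×172.8) = 340.2 kN.
Governing: min(663.0, 340.2) = 340.2 kN → bearing.

340.2 kN (bearing governs)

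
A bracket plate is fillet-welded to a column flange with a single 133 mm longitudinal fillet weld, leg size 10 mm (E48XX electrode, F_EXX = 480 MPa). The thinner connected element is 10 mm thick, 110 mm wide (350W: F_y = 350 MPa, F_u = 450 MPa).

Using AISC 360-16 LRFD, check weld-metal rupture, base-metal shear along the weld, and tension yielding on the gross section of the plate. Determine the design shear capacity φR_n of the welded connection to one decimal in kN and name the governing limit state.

Weld metal: throat = 0.707×10 = 7.07 mm, L = 133 mm. φR_n = 0.75 × 0.6 × 480 × 7.07 × 133 = 203.1 kN.
Base metal shear (10 mm plate): yield φR_n = 1.0×0.6×350×10×133 = 279.3 kN; rupture φR_n = 0.75×0.6×450×10×133 = 269.3 kN; take 269.3 kN (rupture).
Tension yield (gross): A_g = 110×10 = 1100 mm². φR_n = 0.90 × 350 × 1100 = 346.5 kN.
Governing: min(203.1, 269.3, 346.5) = 203.1 kN → weld metal.

203.1 kN (weld metal governs)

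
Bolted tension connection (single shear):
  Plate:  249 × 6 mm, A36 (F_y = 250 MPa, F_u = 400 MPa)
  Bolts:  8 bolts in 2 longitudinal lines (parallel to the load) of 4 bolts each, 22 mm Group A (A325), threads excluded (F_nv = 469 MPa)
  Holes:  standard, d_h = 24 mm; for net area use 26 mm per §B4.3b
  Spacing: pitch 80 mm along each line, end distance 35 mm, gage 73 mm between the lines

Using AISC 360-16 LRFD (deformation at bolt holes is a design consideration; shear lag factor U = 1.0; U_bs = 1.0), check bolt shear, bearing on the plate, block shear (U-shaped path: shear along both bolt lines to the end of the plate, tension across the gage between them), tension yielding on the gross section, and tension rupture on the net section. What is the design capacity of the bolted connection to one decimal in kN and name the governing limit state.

336.2 kN (gross-section yield governs)

Bolt shear: A_b = π(22)²/4 = 380.13 mm². φR_n = 0.75 × 469 × 380.13 × 8 × 1 = 1069.7 kN.
Bearing (6 mm plate, F_u = 400 MPa): end bolts L_c = 35 − 24/2 = 23, R_n = min(1.2×23×6×400, 2.4×22×6×400) = 66.24 kN/bolt; interior L_c = 80 − 24 = 56, R_n = 126.72 kN/bolt. φR_n = 0.75 × (2×66.24 + 6×126.72) = 669.6 kN.
Block shear: shear path 2×[35+3×80] = 2×275 mm, A_gv = 3300, A_nv = 2×(275 − 3.5×26)×6 = 2208 mm²; tension across gage: (73 − 1×26)×6 = 282 mm². R_n = min(0.6×400×2208, 0.6×250×3300) + 1.0×400×282 = min(529.92, 495) + 112.8 = 607.8 kN. φR_n = 0.75 × 607.8 = 455.9 kN.
Tension yield (gross): A_g = 249×6 = 1494 mm². φR_n = 0.90 × 250 × 1494 = 336.2 kN.
Tension rupture (net): A_n = (249 − 2×26)×6 = 1182 mm² (U = 1.0, A_e = A_n). φR_n = 0.75 × 400 × 1182 = 354.6 kN.
Governing: min(1069.7, 669.6, 455.9, 336.2, 354.6) = 336.2 kN → gross-section yield.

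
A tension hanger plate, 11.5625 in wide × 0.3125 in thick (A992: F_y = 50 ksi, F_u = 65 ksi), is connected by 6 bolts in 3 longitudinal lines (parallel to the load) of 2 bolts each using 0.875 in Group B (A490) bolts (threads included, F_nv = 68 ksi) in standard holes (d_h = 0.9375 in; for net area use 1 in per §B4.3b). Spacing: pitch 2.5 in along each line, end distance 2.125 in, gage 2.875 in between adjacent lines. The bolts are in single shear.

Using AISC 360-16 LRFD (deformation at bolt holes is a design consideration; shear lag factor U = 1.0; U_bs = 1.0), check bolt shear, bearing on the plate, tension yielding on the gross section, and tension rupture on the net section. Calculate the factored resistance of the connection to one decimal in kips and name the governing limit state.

130.4 kips (net-section rupture governs)

Bolt shear: A_b = π(0.875)²/4 = 0.60132 in². φR_n = 0.75 × 68 × 0.60132 × 6 × 1 = 184.0 kips.
Bearing (0.3125 in plate, F_u = 65 ksi): end bolts L_c = 2.125 − 0.9375/2 = 1.65625, R_n = min(1.2×1.65625×0.3125×65, 2.4×0.875×0.3125×65) = 40.371 kips/bolt; interior L_c = 2.5 − 0.9375 = 1.5625, R_n = 38.086 kips/bolt. φR_n = 0.75 × (3×40.371 + 3×38.086) = 176.5 kips.
Tension yield (gross): A_g = 11.5625×0.3125 = 3.6133 in². φR_n = 0.90 × 50 × 3.6133 = 162.6 kips.
Tension rupture (net): A_n = (11.5625 − 3×1)×0.3125 = 2.6758 in² (U = 1.0, A_e = A_n). φR_n = 0.75 × 65 × 2.6758 = 130.4 kips.
Governing: min(184.0, 176.5, 162.6, 130.4) = 130.4 kips → net-section rupture.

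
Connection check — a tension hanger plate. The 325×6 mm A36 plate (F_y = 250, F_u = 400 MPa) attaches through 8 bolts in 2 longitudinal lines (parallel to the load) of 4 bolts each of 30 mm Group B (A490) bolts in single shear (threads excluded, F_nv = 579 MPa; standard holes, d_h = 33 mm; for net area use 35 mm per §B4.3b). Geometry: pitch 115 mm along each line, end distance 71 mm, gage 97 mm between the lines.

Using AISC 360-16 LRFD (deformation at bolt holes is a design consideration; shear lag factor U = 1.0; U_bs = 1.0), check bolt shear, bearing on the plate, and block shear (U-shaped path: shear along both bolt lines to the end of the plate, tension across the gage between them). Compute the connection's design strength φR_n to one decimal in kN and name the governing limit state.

673.2 kN (block shear governs)

Bolt shear: A_b = π(30)²/4 = 706.86 mm². φR_n = 0.75 × 579 × 706.86 × 8 × 1 = 2455.6 kN.
Bearing (6 mm plate, F_u = 400 MPa): end bolts L_c = 71 − 33/2 = 54.5, R_n = min(1.2×54.5×6×400, 2.4×30×6×400) = 156.96 kN/bolt; interior L_c = 115 − 33 = 82, R_n = 172.8 kN/bolt. φR_n = 0.75 × (2×156.96 + 6×172.8) = 1013.0 kN.
Block shear: shear path 2×[71+3×115] = 2×416 mm, A_gv = 4992, A_nv = 2×(416 − 3.5×35)×6 = 3522 mm²; tension across gage: (97 − 1×35)×6 = 372 mm². R_n = min(0.6×400×3522, 0.6×250×4992) + 1.0×400×372 = min(845.28, 748.8) + 148.8 = 897.6 kN. φR_n = 0.75 × 897.6 = 673.2 kN.
Governing: min(2455.6, 1013.0, 673.2) = 673.2 kN → block shear.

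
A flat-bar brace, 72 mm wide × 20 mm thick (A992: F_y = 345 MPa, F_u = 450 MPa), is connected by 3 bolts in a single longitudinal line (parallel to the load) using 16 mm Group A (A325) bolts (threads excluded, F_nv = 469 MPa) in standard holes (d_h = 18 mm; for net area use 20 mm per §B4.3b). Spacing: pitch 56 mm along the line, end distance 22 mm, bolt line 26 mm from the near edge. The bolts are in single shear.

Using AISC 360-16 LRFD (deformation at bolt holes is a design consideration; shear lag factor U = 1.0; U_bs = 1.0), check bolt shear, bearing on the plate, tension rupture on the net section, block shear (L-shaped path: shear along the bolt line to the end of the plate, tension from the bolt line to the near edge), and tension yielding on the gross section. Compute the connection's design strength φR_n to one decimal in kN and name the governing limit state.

212.2 kN (bolt shear governs)

Bolt shear: A_b = π(16)²/4 = 201.06 mm². φR_n = 0.75 × 469 × 201.06 × 3 × 1 = 212.2 kN.
Bearing (20 mm plate, F_u = 450 MPa): end bolts L_c = 22 − 18/2 = 13, R_n = min(1.2×13×20×450, 2.4×16×20×450) = 140.4 kN/bolt; interior L_c = 56 − 18 = 38, R_n = 345.6 kN/bolt. φR_n = 0.75 × (1×140.4 + 2×345.6) = 623.7 kN.
Tension rupture (net): A_n = (72 − 1×20)×20 = 1040 mm² (U = 1.0, A_e = A_n). φR_n = 0.75 × 450 × 1040 = 351.0 kN.
Block shear: shear path 1×[22+2×56] = 1×134 mm, A_gv = 2680, A_nv = 1×(134 − 2.5×20)×20 = 1680 mm²; tension to near edge: (26 − 0.5×20)×20 = 320 mm². R_n = min(0.6×450×1680, 0.6×345×2680) + 1.0×450×320 = min(453.6, 554.76) + 144 = 597.6 kN. φR_n = 0.75 × 597.6 = 448.2 kN.
Tension yield (gross): A_g = 72×20 = 1440 mm². φR_n = 0.90 × 345 × 1440 = 447.1 kN.
Governing: min(212.2, 623.7, 351.0, 448.2, 447.1) = 212.2 kN → bolt shear.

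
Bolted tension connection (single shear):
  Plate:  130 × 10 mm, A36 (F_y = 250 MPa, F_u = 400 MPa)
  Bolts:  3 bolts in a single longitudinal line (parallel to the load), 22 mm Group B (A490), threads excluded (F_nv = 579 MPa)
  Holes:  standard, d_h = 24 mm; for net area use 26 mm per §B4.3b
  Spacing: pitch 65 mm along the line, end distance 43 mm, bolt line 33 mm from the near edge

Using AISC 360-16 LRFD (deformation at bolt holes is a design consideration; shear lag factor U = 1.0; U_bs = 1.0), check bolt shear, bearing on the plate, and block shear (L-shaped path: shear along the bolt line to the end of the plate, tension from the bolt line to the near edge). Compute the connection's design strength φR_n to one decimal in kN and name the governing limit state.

254.4 kN (block shear governs)

Bolt shear: A_b = π(22)²/4 = 380.13 mm². φR_n = 0.75 × 579 × 380.13 × 3 × 1 = 495.2 kN.
Bearing (10 mm plate, F_u = 400 MPa): end bolts L_c = 43 − 24/2 = 31, R_n = min(1.2×31×10×400, 2.4×22×10×400) = 148.8 kN/bolt; interior L_c = 65 − 24 = 41, R_n = 196.8 kN/bolt. φR_n = 0.75 × (1×148.8 + 2×196.8) = 406.8 kN.
Block shear: shear path 1×[43+2×65] = 1×173 mm, A_gv = 1730, A_nv = 1×(173 − 2.5×26)×10 = 1080 mm²; tension to near edge: (33 − 0.5×26)×10 = 200 mm². R_n = min(0.6×400×1080, 0.6×250×1730) + 1.0×400×200 = min(259.2, 259.5) + 80 = 339.2 kN. φR_n = 0.75 × 339.2 = 254.4 kN.
Governing: min(495.2, 406.8, 254.4) = 254.4 kN → block shear.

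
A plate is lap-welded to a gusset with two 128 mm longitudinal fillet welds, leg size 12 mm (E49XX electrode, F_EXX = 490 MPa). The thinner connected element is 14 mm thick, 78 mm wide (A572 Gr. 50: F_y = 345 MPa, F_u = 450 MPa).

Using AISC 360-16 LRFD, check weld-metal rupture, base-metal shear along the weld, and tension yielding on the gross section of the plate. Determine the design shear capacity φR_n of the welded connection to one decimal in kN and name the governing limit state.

Weld metal: throat = 0.707×12 = 8.484 mm, L = 2×128 = 256 mm. φR_n = 0.75 × 0.6 × 490 × 8.484 × 256 = 478.9 kN.
Base metal shear (14 mm plate): yield φR_n = 1.0×0.6×345×14×256 = 741.9 kN; rupture φR_n = 0.75×0.6×450×14×256 = 725.8 kN; take 725.8 kN (rupture).
Tension yield (gross): A_g = 78×14 = 1092 mm². φR_n = 0.90 × 345 × 1092 = 339.1 kN.
Governing: min(478.9, 725.8, 339.1) = 339.1 kN → gross-section yield.

339.1 kN (gross-section yield governs)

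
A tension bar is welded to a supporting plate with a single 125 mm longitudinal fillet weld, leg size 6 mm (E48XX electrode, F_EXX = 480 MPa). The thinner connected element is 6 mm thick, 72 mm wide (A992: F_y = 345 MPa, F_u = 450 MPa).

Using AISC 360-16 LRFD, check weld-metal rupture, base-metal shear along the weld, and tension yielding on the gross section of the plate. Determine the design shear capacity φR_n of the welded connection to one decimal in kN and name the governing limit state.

114.5 kN (weld metal governs)

Weld metal: throat = 0.707×6 = 4.242 mm, L = 125 mm. φR_n = 0.75 × 0.6 × 480 × 4.242 × 125 = 114.5 kN.
Base metal shear (6 mm plate): yield φR_n = 1.0×0.6×345×6×125 = 155.3 kN; rupture φR_n = 0.75×0.6×450×6×125 = 151.9 kN; take 151.9 kN (rupture).
Tension yield (gross): A_g = 72×6 = 432 mm². φR_n = 0.90 × 345 × 432 = 134.1 kN.
Governing: min(114.5, 151.9, 134.1) = 114.5 kN → weld metal.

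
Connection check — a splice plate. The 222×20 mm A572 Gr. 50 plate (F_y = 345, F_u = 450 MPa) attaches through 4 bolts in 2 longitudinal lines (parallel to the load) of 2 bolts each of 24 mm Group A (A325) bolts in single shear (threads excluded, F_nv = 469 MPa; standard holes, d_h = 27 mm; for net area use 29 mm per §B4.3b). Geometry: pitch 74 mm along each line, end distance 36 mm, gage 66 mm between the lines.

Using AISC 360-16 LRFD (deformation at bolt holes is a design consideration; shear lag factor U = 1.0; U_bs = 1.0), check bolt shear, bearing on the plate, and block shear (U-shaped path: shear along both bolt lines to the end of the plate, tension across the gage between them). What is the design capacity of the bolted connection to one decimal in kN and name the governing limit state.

Bolt shear: A_b = π(24)²/4 = 452.39 mm². φR_n = 0.75 × 469 × 452.39 × 4 × 1 = 636.5 kN.
Bearing (20 mm plate, F_u = 450 MPa): end bolts L_c = 36 − 27/2 = 22.5, R_n = min(1.2×22.5×20×450, 2.4×24×20×450) = 243 kN/bolt; interior L_c = 74 − 27 = 47, R_n = 507.6 kN/bolt. φR_n = 0.75 × (2×243 + 2×507.6) = 1125.9 kN.
Block shear: shear path 2×[36+1×74] = 2×110 mm, A_gv = 4400, A_nv = 2×(110 − 1.5×29)×20 = 2660 mm²; tension across gage: (66 − 1×29)×20 = 740 mm². R_n = min(0.6×450×2660, 0.6×345×4400) + 1.0×450×740 = min(718.2, 910.8) + 333 = 1051.2 kN. φR_n = 0.75 × 1051.2 = 788.4 kN.
Governing: min(636.5, 1125.9, 788.4) = 636.5 kN → bolt shear.

636.5 kN (bolt shear governs)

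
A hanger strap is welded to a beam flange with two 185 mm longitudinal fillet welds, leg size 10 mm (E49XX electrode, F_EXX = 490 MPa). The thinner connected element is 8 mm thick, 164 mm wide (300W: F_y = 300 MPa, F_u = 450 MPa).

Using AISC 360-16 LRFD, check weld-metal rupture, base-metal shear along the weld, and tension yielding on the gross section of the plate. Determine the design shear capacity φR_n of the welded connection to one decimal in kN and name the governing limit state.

354.2 kN (gross-section yield governs)

Weld metal: throat = 0.707×10 = 7.07 mm, L = 2×185 = 370 mm. φR_n = 0.75 × 0.6 × 490 × 7.07 × 370 = 576.8 kN.
Base metal shear (8 mm plate): yield φR_n = 1.0×0.6×300×8×370 = 532.8 kN; rupture φR_n = 0.75×0.6×450×8×370 = 599.4 kN; take 532.8 kN (yield).
Tension yield (gross): A_g = 164×8 = 1312 mm². φR_n = 0.90 × 300 × 1312 = 354.2 kN.
Governing: min(576.8, 532.8, 354.2) = 354.2 kN → gross-section yield.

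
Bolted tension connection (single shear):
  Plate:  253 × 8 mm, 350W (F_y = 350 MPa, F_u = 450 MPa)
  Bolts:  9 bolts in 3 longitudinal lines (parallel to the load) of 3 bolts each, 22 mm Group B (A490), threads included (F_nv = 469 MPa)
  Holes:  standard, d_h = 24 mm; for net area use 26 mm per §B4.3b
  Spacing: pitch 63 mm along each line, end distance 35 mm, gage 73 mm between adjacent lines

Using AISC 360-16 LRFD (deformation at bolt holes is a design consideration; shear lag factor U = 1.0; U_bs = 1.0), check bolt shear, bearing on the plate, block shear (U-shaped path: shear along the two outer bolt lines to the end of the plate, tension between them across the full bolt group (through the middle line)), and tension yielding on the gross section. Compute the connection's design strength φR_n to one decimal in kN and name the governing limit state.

Bolt shear: A_b = π(22)²/4 = 380.13 mm². φR_n = 0.75 × 469 × 380.13 × 9 × 1 = 1203.4 kN.
Bearing (8 mm plate, F_u = 450 MPa): end bolts L_c = 35 − 24/2 = 23, R_n = min(1.2×23×8×450, 2.4×22×8×450) = 99.36 kN/bolt; interior L_c = 63 − 24 = 39, R_n = 168.48 kN/bolt. φR_n = 0.75 × (3×99.36 + 6×168.48) = 981.7 kN.
Block shear: shear path 2×[35+2×63] = 2×161 mm, A_gv = 2576, A_nv = 2×(161 − 2.5×26)×8 = 1536 mm²; tension across gage: (146 − 2×26)×8 = 752 mm². R_n = min(0.6×450×1536, 0.6×350×2576) + 1.0×450×752 = min(414.72, 540.96) + 338.4 = 753.12 kN. φR_n = 0.75 × 753.12 = 564.8 kN.
Tension yield (gross): A_g = 253×8 = 2024 mm². φR_n = 0.90 × 350 × 2024 = 637.6 kN.
Governing: min(1203.4, 981.7, 564.8, 637.6) = 564.8 kN → block shear.

564.8 kN (block shear governs)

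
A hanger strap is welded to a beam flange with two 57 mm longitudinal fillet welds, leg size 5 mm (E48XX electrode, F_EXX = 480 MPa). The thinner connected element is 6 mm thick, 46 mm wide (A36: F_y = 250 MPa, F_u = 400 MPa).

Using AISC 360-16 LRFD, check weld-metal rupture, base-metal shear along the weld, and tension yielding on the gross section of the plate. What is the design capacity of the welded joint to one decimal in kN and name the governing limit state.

Weld metal: throat = 0.707×5 = 3.535 mm, L = 2×57 = 114 mm. φR_n = 0.75 × 0.6 × 480 × 3.535 × 114 = 87.0 kN.
Base metal shear (6 mm plate): yield φR_n = 1.0×0.6×250×6×114 = 102.6 kN; rupture φR_n = 0.75×0.6×400×6×114 = 123.1 kN; take 102.6 kN (yield).
Tension yield (gross): A_g = 46×6 = 276 mm². φR_n = 0.90 × 250 × 276 = 62.1 kN.
Governing: min(87.0, 102.6, 62.1) = 62.1 kN → gross-section yield.

62.1 kN (gross-section yield governs)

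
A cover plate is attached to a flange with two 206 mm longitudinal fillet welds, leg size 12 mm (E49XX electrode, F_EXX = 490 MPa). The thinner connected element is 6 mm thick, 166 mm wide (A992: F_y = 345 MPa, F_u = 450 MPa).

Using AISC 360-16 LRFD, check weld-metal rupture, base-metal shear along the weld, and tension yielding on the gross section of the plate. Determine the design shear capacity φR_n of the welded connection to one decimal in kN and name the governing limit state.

309.3 kN (gross-section yield governs)

Weld metal: throat = 0.707×12 = 8.484 mm, L = 2×206 = 412 mm. φR_n = 0.75 × 0.6 × 490 × 8.484 × 412 = 770.7 kN.
Base metal shear (6 mm plate): yield φR_n = 1.0×0.6×345×6×412 = 511.7 kN; rupture φR_n = 0.75×0.6×450×6×412 = 500.6 kN; take 500.6 kN (rupture).
Tension yield (gross): A_g = 166×6 = 996 mm². φR_n = 0.90 × 345 × 996 = 309.3 kN.
Governing: min(770.7, 500.6, 309.3) = 309.3 kN → gross-section yield.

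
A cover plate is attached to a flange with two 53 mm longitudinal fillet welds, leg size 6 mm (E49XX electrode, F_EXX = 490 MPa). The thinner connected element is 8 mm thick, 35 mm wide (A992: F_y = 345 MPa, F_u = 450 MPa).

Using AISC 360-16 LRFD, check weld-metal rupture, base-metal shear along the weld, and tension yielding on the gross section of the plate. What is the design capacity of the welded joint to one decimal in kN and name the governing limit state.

Weld metal: throat = 0.707×6 = 4.242 mm, L = 2×53 = 106 mm. φR_n = 0.75 × 0.6 × 490 × 4.242 × 106 = 99.1 kN.
Base metal shear (8 mm plate): yield φR_n = 1.0×0.6×345×8×106 = 175.5 kN; rupture φR_n = 0.75×0.6×450×8×106 = 171.7 kN; take 171.7 kN (rupture).
Tension yield (gross): A_g = 35×8 = 280 mm². φR_n = 0.90 × 345 × 280 = 86.9 kN.
Governing: min(99.1, 171.7, 86.9) = 86.9 kN → gross-section yield.

86.9 kN (gross-section yield governs)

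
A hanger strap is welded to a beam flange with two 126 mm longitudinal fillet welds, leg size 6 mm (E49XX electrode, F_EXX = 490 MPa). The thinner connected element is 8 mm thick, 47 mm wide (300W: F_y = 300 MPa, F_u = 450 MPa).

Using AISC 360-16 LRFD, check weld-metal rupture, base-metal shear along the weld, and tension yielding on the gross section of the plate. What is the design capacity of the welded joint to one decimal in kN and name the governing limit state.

Weld metal: throat = 0.707×6 = 4.242 mm, L = 2×126 = 252 mm. φR_n = 0.75 × 0.6 × 490 × 4.242 × 252 = 235.7 kN.
Base metal shear (8 mm plate): yield φR_n = 1.0×0.6×300×8×252 = 362.9 kN; rupture φR_n = 0.75×0.6×450×8×252 = 408.2 kN; take 362.9 kN (yield).
Tension yield (gross): A_g = 47×8 = 376 mm². φR_n = 0.90 × 300 × 376 = 101.5 kN.
Governing: min(235.7, 362.9, 101.5) = 101.5 kN → gross-section yield.

101.5 kN (gross-section yield governs)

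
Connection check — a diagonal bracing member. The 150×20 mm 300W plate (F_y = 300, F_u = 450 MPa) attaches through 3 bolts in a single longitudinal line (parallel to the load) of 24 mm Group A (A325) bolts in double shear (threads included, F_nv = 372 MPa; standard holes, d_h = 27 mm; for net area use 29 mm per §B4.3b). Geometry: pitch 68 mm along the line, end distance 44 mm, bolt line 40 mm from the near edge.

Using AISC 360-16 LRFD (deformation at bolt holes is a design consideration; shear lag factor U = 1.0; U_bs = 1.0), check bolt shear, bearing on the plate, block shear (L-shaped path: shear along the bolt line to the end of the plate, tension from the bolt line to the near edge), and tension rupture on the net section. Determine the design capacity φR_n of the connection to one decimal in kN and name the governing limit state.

607.5 kN (block shear governs)

Bolt shear: A_b = π(24)²/4 = 452.39 mm². φR_n = 0.75 × 372 × 452.39 × 3 × 2 = 757.3 kN.
Bearing (20 mm plate, F_u = 450 MPa): end bolts L_c = 44 − 27/2 = 30.5, R_n = min(1.2×30.5×20×450, 2.4×24×20×450) = 329.4 kN/bolt; interior L_c = 68 − 27 = 41, R_n = 442.8 kN/bolt. φR_n = 0.75 × (1×329.4 + 2×442.8) = 911.3 kN.
Block shear: shear path 1×[44+2×68] = 1×180 mm, A_gv = 3600, A_nv = 1×(180 − 2.5×29)×20 = 2150 mm²; tension to near edge: (40 − 0.5×29)×20 = 510 mm². R_n = min(0.6×450×2150, 0.6×300×3600) + 1.0×450×510 = min(580.5, 648) + 229.5 = 810 kN. φR_n = 0.75 × 810 = 607.5 kN.
Tension rupture (net): A_n = (150 − 1×29)×20 = 2420 mm² (U = 1.0, A_e = A_n). φR_n = 0.75 × 450 × 2420 = 816.8 kN.
Governing: min(757.3, 911.3, 607.5, 816.8) = 607.5 kN → block shear.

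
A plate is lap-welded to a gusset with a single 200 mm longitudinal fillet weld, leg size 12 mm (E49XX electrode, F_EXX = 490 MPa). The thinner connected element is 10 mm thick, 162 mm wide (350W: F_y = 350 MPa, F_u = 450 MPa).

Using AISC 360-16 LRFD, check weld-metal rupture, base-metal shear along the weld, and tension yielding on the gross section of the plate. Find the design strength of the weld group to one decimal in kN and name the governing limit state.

374.1 kN (weld metal governs)

Weld metal: throat = 0.707×12 = 8.484 mm, L = 200 mm. φR_n = 0.75 × 0.6 × 490 × 8.484 × 200 = 374.1 kN.
Base metal shear (10 mm plate): yield φR_n = 1.0×0.6×350×10×200 = 420.0 kN; rupture φR_n = 0.75×0.6×450×10×200 = 405.0 kN; take 405.0 kN (rupture).
Tension yield (gross): A_g = 162×10 = 1620 mm². φR_n = 0.90 × 350 × 1620 = 510.3 kN.
Governing: min(374.1, 405.0, 510.3) = 374.1 kN → weld metal.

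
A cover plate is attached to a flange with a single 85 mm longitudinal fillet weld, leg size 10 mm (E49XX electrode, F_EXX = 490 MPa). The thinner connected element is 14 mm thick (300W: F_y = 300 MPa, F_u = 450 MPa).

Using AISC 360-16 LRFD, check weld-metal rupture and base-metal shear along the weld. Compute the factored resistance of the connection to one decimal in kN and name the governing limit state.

132.5 kN (weld metal governs)

Weld metal: throat = 0.707×10 = 7.07 mm, L = 85 mm. φR_n = 0.75 × 0.6 × 490 × 7.07 × 85 = 132.5 kN.
Base metal shear (14 mm plate): yield φR_n = 1.0×0.6×300×14×85 = 214.2 kN; rupture φR_n = 0.75×0.6×450×14×85 = 241.0 kN; take 214.2 kN (yield).
Governing: min(132.5, 214.2) = 132.5 kN → weld metal.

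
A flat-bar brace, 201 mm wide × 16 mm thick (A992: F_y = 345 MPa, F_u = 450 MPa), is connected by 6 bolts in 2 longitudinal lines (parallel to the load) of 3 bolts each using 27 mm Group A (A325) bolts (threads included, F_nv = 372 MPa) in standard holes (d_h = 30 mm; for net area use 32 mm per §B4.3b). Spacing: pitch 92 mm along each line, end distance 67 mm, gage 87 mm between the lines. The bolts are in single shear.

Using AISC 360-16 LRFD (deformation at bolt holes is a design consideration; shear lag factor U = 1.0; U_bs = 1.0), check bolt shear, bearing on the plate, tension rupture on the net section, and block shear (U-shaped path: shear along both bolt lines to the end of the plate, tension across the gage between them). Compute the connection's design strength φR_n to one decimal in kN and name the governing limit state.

739.8 kN (net-section rupture governs)

Bolt shear: A_b = π(27)²/4 = 572.56 mm². φR_n = 0.75 × 372 × 572.56 × 6 × 1 = 958.5 kN.
Bearing (16 mm plate, F_u = 450 MPa): end bolts L_c = 67 − 30/2 = 52, R_n = min(1.2×52×16×450, 2.4×27×16×450) = 449.28 kN/bolt; interior L_c = 92 − 30 = 62, R_n = 466.56 kN/bolt. φR_n = 0.75 × (2×449.28 + 4×466.56) = 2073.6 kN.
Tension rupture (net): A_n = (201 − 2×32)×16 = 2192 mm² (U = 1.0, A_e = A_n). φR_n = 0.75 × 450 × 2192 = 739.8 kN.
Block shear: shear path 2×[67+2×92] = 2×251 mm, A_gv = 8032, A_nv = 2×(251 − 2.5×32)×16 = 5472 mm²; tension across gage: (87 − 1×32)×16 = 880 mm². R_n = min(0.6×450×5472, 0.6×345×8032) + 1.0×450×880 = min(1477.4, 1662.6) + 396 = 1873.4 kN. φR_n = 0.75 × 1873.4 = 1405.1 kN.
Governing: min(958.5, 2073.6, 739.8, 1405.1) = 739.8 kN → net-section rupture.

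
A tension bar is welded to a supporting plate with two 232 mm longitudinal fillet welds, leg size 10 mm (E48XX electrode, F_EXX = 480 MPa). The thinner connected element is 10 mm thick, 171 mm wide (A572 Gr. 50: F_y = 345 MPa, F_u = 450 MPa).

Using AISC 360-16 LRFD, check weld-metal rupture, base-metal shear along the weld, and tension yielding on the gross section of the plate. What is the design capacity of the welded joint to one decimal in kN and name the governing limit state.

531.0 kN (gross-section yield governs)

Weld metal: throat = 0.707×10 = 7.07 mm, L = 2×232 = 464 mm. φR_n = 0.75 × 0.6 × 480 × 7.07 × 464 = 708.6 kN.
Base metal shear (10 mm plate): yield φR_n = 1.0×0.6×345×10×464 = 960.5 kN; rupture φR_n = 0.75×0.6×450×10×464 = 939.6 kN; take 939.6 kN (rupture).
Tension yield (gross): A_g = 171×10 = 1710 mm². φR_n = 0.90 × 345 × 1710 = 531.0 kN.
Governing: min(708.6, 939.6, 531.0) = 531.0 kN → gross-section yield.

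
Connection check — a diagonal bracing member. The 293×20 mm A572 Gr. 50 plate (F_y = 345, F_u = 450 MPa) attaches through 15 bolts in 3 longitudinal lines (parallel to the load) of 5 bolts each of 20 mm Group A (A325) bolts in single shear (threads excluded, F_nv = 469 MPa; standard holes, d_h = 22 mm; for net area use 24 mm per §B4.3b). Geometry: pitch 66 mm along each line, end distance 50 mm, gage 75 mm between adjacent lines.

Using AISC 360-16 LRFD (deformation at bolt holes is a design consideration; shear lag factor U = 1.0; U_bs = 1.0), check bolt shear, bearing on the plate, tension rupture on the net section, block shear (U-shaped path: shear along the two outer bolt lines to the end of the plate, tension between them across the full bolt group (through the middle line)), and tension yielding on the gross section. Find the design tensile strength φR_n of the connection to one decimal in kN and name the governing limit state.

1491.8 kN (net-section rupture governs)

Bolt shear: A_b = π(20)²/4 = 314.16 mm². φR_n = 0.75 × 469 × 314.16 × 15 × 1 = 1657.6 kN.
Bearing (20 mm plate, F_u = 450 MPa): end bolts L_c = 50 − 22/2 = 39, R_n = min(1.2×39×20×450, 2.4×20×20×450) = 421.2 kN/bolt; interior L_c = 66 − 22 = 44, R_n = 432 kN/bolt. φR_n = 0.75 × (3×421.2 + 12×432) = 4835.7 kN.
Tension rupture (net): A_n = (293 − 3×24)×20 = 4420 mm² (U = 1.0, A_e = A_n). φR_n = 0.75 × 450 × 4420 = 1491.8 kN.
Block shear: shear path 2×[50+4×66] = 2×314 mm, A_gv = 12560, A_nv = 2×(314 − 4.5×24)×20 = 8240 mm²; tension across gage: (150 − 2×24)×20 = 2040 mm². R_n = min(0.6×450×8240, 0.6×345×12560) + 1.0×450×2040 = min(2224.8, 2599.9) + 918 = 3142.8 kN. φR_n = 0.75 × 3142.8 = 2357.1 kN.
Tension yield (gross): A_g = 293×20 = 5860 mm². φR_n = 0.90 × 345 × 5860 = 1819.5 kN.
Governing: min(1657.6, 4835.7, 1491.8, 2357.1, 1819.5) = 1491.8 kN → net-section rupture.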